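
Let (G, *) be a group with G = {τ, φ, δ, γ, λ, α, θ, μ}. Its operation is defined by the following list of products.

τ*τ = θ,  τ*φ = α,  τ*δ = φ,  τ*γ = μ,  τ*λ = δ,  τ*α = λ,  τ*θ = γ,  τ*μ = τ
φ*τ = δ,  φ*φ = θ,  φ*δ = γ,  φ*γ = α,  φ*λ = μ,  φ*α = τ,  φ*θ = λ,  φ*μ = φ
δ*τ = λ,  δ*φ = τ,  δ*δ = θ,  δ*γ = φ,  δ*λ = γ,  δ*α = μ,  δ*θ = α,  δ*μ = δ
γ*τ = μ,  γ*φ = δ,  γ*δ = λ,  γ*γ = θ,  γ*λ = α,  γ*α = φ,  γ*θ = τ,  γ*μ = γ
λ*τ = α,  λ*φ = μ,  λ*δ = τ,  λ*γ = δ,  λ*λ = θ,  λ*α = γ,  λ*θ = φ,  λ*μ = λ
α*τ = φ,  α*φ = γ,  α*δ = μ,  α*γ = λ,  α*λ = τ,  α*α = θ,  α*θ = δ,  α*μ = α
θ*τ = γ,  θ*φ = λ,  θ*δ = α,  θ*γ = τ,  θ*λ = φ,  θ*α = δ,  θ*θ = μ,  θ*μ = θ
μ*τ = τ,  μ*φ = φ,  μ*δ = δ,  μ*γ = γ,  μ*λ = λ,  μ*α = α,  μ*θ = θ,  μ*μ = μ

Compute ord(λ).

The identity element is μ (its row matches the header).
λ^1 = λ
λ^2 = λ * λ = θ
λ^3 = θ * λ = φ
λ^4 = φ * λ = μ
The first power of λ equal to the identity is λ^4, so ord(λ) = 4.

4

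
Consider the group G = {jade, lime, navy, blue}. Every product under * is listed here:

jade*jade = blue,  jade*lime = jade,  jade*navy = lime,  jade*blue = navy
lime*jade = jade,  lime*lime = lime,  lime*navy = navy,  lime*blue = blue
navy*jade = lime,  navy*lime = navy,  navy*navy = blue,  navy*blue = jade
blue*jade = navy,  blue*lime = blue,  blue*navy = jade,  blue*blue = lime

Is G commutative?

Yes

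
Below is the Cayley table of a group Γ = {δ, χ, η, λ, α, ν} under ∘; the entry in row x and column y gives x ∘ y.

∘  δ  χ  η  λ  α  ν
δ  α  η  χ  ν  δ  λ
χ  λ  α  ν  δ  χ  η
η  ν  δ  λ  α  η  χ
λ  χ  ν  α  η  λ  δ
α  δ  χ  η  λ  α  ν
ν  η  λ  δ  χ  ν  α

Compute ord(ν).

2

The identity element is α (its row matches the header).
ν^1 = ν
ν^2 = ν ∘ ν = α
The first power of ν equal to the identity is ν^2, so ord(ν) = 2.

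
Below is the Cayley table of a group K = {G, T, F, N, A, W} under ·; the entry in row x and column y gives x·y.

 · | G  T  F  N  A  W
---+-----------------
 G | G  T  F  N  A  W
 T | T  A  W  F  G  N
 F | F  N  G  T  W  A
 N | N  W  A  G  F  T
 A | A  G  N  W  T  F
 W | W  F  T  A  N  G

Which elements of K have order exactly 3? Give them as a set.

Identity is G. Compute the order of each non-identity element by repeated multiplication:
  T: T → A → G  (order 3)
  F: F → G  (order 2)
  N: N → G  (order 2)
  A: A → T → G  (order 3)
  W: W → G  (order 2)
Elements of order 3: {A, T}.

{A, T}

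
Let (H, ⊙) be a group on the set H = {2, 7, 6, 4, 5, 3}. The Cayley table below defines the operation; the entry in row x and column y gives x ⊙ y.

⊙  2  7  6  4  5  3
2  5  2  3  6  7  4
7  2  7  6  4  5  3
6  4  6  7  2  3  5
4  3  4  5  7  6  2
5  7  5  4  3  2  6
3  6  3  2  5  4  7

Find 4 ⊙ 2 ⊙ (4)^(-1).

5

The identity is 7. In row 4, the entry 7 sits in column 4, so 4^(-1) = 4.
4 ⊙ 2 = 3
3 ⊙ 4 = 5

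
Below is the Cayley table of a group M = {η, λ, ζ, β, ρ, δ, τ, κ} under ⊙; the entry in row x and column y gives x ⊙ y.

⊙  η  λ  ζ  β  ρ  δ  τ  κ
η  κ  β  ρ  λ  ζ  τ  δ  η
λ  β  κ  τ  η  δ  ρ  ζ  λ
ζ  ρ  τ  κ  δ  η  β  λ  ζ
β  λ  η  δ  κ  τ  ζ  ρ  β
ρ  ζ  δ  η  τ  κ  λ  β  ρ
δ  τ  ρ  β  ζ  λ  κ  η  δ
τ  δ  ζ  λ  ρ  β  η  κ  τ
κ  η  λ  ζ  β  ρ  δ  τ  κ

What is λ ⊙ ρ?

δ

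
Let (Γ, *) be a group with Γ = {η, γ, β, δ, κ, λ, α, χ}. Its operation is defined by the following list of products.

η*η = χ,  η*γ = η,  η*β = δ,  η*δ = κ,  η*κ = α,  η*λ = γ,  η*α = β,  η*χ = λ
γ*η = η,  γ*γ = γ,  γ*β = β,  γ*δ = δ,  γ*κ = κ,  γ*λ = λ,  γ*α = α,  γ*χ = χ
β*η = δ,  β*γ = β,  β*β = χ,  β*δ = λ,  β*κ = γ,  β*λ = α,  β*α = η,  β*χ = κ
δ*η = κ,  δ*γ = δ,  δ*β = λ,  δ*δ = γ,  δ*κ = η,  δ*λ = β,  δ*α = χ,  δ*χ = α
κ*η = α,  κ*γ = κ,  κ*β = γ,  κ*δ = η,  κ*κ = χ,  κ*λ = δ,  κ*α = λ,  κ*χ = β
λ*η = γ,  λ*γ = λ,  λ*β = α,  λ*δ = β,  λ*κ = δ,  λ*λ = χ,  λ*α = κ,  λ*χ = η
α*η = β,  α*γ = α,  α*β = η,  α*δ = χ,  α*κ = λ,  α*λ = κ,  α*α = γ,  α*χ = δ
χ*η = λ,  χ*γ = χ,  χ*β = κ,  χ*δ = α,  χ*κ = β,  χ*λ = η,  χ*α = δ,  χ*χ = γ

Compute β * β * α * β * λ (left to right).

β * β = χ
χ * α = δ
δ * β = λ
λ * λ = χ
(Structurally, Γ here is isomorphic to Z_2 x Z_4.)

χ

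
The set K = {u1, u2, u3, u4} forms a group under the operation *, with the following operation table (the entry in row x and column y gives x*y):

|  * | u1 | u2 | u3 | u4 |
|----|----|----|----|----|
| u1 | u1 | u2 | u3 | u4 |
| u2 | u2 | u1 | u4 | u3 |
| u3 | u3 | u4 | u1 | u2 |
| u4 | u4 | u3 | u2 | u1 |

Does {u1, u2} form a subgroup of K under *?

{u1, u2} contains the identity u1.
Checking products: every product of two elements of {u1, u2} (read from the table) lies in {u1, u2}, so the set is closed.
In a finite group, a nonempty closed subset is a subgroup. So {u1, u2} ≤ K.

Yes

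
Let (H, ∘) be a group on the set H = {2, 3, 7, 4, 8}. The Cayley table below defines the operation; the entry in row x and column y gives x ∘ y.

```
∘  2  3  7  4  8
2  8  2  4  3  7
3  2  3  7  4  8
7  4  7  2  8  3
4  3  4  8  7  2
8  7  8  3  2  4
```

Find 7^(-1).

First locate the identity: row 3 matches the header, so 3 is the identity.
Scan row 7 for 3: 7 ∘ 8 = 3. Hence 7^(-1) = 8.

8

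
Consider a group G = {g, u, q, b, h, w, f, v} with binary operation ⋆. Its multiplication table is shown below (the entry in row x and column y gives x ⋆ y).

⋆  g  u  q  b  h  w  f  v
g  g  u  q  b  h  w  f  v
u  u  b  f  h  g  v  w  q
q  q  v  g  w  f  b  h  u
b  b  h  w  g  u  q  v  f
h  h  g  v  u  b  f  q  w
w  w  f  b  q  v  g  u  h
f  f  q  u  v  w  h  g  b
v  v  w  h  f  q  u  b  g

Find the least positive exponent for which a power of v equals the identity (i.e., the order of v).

The identity element is g (its row matches the header).
v^1 = v
v^2 = v ⋆ v = g
The first power of v equal to the identity is v^2, so ord(v) = 2.

2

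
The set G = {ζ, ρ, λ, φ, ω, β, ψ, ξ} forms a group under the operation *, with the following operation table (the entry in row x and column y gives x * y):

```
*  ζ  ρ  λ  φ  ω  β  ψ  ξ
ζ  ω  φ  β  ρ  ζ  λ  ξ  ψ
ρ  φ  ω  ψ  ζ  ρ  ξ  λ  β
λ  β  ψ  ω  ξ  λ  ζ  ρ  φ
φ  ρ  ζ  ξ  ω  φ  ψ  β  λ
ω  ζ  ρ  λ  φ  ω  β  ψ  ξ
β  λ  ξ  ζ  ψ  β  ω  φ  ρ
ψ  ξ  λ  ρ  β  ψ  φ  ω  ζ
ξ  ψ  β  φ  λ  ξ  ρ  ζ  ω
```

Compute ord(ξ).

2

The identity element is ω (its row matches the header).
ξ^1 = ξ
ξ^2 = ξ * ξ = ω
The first power of ξ equal to the identity is ξ^2, so ord(ξ) = 2.
(Structurally, G here is isomorphic to the elementary abelian group (Z_2)^3.)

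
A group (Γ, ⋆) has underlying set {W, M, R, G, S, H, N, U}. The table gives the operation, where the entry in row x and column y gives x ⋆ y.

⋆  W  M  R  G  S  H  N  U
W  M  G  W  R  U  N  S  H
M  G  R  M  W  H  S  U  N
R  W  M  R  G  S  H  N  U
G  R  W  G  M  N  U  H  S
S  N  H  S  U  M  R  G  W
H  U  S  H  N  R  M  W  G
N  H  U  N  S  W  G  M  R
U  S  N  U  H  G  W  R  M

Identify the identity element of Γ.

R

The identity e satisfies e ⋆ x = x for all x, so its row in the table reproduces the column headers.
Row R reads: W, M, R, G, S, H, N, U — exactly the header order. So R is the identity.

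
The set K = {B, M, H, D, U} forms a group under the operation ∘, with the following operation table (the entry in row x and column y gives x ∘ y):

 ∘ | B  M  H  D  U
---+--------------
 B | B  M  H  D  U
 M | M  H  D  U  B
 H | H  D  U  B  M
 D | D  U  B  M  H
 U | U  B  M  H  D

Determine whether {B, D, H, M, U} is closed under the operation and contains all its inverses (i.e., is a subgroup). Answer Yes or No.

Yes

{B, D, H, M, U} contains the identity B.
Checking products: every product of two elements of {B, D, H, M, U} (read from the table) lies in {B, D, H, M, U}, so the set is closed.
In a finite group, a nonempty closed subset is a subgroup. So {B, D, H, M, U} ≤ K.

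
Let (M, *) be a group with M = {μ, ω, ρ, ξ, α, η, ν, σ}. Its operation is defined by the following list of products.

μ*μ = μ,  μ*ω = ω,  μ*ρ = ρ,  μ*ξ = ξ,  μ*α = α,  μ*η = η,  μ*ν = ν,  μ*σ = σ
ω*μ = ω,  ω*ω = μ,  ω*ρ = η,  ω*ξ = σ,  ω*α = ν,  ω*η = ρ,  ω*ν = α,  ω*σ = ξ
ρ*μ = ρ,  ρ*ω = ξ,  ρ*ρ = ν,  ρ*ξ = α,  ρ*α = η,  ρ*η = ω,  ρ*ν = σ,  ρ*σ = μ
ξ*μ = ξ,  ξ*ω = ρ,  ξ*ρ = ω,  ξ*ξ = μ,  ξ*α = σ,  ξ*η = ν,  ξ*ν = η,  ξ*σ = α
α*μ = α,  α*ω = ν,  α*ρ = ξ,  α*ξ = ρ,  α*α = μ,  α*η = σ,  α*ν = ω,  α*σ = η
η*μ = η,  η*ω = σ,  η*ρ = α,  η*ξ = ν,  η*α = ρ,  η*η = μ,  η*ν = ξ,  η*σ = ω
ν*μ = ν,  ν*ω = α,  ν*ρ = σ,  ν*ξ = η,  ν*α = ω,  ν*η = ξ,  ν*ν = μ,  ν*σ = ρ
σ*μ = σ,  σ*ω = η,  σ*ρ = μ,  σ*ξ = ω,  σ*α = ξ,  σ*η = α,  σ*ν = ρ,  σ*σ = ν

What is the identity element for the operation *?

The identity e satisfies e*x = x for all x, so its row in the table reproduces the column headers.
Row μ reads: μ, ω, ρ, ξ, α, η, ν, σ — exactly the header order. So μ is the identity.
(Structurally, M here is isomorphic to the dihedral group D_4.)

μ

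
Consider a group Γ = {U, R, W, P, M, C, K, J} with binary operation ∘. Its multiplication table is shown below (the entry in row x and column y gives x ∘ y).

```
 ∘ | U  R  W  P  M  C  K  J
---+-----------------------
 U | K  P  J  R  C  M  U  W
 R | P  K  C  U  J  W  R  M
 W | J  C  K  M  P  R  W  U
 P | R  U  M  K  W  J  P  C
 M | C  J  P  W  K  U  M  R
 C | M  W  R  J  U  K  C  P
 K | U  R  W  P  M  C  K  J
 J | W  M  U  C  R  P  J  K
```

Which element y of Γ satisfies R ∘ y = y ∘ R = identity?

R

First locate the identity: row K matches the header, so K is the identity.
Scan row R for K: R ∘ R = K. Hence R^(-1) = R.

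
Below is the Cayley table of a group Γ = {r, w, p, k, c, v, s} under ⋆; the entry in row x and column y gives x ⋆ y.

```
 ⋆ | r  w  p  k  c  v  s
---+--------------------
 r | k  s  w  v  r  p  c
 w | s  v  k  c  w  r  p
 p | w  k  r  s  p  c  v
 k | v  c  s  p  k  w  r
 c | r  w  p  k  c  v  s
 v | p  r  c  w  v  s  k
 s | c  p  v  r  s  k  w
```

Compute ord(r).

The identity element is c (its row matches the header).
r^1 = r
r^2 = r ⋆ r = k
r^3 = k ⋆ r = v
r^4 = v ⋆ r = p
r^5 = p ⋆ r = w
r^6 = w ⋆ r = s
r^7 = s ⋆ r = c
The first power of r equal to the identity is r^7, so ord(r) = 7.

7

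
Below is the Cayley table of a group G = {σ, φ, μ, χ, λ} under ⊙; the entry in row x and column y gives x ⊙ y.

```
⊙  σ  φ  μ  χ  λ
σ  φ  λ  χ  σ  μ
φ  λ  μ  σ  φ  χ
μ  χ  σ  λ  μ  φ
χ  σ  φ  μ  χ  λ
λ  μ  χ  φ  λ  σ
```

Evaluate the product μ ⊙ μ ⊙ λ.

μ ⊙ μ = λ
λ ⊙ λ = σ

σ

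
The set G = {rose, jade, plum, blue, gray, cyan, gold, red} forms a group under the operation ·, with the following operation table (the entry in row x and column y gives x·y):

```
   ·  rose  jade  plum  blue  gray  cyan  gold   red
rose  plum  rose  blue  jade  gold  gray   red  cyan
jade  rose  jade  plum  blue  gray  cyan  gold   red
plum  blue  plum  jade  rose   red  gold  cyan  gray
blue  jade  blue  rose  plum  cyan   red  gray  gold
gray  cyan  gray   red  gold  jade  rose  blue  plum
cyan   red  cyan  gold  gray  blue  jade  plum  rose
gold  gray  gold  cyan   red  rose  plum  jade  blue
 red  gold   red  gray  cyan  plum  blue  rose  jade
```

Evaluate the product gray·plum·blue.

gray·plum = red
red·blue = cyan

cyan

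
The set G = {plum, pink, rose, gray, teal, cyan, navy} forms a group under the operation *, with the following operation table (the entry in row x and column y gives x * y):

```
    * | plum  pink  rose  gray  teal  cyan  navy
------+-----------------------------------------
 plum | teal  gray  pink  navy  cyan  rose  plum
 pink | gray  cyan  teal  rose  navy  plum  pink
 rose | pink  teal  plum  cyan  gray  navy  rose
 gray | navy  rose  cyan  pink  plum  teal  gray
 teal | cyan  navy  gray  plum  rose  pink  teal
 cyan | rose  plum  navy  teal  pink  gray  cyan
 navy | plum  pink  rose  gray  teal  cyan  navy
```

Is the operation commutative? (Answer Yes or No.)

Check whether the table is symmetric across its main diagonal.
Every entry (row x, col y) equals the entry (row y, col x), so G is abelian.

Yes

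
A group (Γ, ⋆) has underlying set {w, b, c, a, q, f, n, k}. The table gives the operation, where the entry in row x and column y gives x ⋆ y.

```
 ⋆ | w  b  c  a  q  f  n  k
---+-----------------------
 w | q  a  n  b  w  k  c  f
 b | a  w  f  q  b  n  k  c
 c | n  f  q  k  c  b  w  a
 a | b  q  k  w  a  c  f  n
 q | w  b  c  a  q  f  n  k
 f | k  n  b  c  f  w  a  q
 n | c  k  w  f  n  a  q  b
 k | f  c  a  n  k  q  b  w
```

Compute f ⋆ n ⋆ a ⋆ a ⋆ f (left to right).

f ⋆ n = a
a ⋆ a = w
w ⋆ a = b
b ⋆ f = n
(Structurally, Γ here is isomorphic to Z_2 x Z_4.)

n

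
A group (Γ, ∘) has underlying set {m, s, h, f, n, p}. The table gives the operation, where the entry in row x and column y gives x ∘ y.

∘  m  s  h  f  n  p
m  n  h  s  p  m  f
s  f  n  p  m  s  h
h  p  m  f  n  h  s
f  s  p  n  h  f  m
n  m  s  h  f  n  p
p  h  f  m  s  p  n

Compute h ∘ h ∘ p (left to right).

h ∘ h = f
f ∘ p = m

m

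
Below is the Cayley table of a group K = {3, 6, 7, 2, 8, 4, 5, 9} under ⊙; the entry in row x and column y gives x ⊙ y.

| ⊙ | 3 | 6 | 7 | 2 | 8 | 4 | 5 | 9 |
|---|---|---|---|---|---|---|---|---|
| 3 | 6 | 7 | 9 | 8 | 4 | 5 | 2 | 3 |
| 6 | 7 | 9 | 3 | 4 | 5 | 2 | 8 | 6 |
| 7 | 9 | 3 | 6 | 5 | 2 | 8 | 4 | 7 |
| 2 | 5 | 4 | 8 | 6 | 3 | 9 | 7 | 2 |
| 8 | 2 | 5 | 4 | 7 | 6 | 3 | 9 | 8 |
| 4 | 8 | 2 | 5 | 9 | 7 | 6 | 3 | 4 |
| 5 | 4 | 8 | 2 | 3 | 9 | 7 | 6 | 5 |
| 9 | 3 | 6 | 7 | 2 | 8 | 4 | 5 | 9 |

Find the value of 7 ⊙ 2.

Read row 7, column 2: 7 ⊙ 2 = 5.
(Structurally, K here is isomorphic to the quaternion group Q_8.)

5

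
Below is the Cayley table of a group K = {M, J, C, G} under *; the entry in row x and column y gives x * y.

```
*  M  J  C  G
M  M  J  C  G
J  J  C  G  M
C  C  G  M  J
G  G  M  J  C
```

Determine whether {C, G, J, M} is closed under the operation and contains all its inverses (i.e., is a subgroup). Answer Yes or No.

{C, G, J, M} contains the identity M.
Checking products: every product of two elements of {C, G, J, M} (read from the table) lies in {C, G, J, M}, so the set is closed.
In a finite group, a nonempty closed subset is a subgroup. So {C, G, J, M} ≤ K.

Yes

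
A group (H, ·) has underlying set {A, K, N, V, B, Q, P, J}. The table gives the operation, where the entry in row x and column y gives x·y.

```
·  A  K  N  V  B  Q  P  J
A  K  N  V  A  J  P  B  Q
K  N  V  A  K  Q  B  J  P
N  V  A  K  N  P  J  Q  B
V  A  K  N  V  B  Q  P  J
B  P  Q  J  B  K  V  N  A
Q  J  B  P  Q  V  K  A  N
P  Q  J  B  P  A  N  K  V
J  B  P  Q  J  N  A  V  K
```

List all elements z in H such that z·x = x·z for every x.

{K, V}

An element z is central iff its row equals its column in the table.
For P: P·A = Q ≠ B = A·P, so P ∉ Z.
Checking each element this way leaves Z(H) = {K, V}.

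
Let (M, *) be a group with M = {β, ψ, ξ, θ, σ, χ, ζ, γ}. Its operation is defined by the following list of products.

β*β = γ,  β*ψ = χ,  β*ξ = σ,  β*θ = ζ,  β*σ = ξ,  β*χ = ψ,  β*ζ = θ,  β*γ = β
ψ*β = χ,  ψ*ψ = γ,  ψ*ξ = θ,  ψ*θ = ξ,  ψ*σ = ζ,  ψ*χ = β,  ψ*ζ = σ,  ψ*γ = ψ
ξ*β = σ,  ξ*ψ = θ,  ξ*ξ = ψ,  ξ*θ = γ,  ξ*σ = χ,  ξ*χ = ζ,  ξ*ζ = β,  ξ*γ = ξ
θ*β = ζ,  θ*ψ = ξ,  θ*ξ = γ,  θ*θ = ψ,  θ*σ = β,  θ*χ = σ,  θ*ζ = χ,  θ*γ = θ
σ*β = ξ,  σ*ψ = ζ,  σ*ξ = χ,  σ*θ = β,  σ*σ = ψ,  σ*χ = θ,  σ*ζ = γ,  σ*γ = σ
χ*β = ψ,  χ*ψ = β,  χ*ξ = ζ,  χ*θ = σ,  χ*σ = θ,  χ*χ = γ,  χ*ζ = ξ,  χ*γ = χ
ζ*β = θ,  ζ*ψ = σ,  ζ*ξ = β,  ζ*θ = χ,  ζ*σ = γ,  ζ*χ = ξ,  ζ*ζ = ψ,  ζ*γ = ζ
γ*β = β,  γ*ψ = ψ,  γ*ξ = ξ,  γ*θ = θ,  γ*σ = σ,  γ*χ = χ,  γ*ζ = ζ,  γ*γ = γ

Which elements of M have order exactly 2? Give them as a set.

Identity is γ. Compute the order of each non-identity element by repeated multiplication:
  β: β → γ  (order 2)
  ψ: ψ → γ  (order 2)
  ξ: ξ → ψ → θ → γ  (order 4)
  θ: θ → ψ → ξ → γ  (order 4)
  σ: σ → ψ → ζ → γ  (order 4)
  χ: χ → γ  (order 2)
  ζ: ζ → ψ → σ → γ  (order 4)
Elements of order 2: {β, χ, ψ}.

{β, χ, ψ}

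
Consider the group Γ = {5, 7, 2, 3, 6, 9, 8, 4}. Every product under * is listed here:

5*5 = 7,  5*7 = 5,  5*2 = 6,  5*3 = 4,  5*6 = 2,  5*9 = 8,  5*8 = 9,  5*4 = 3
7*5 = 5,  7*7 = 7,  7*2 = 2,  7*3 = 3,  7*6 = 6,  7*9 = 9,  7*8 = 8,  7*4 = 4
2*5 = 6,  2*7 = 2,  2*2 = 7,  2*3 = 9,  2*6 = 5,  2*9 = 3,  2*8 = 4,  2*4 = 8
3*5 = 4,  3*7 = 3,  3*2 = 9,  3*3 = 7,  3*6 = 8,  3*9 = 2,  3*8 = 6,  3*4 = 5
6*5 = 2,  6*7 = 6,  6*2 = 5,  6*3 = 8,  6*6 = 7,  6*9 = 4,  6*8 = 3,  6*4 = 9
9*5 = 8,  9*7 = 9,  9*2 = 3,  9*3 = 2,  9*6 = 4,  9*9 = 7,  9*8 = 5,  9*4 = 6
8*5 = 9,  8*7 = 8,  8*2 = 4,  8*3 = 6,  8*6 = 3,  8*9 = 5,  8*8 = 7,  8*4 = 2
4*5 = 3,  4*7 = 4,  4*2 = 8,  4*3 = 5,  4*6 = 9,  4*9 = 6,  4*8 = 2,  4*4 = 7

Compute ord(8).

The identity element is 7 (its row matches the header).
8^1 = 8
8^2 = 8 * 8 = 7
The first power of 8 equal to the identity is 8^2, so ord(8) = 2.

2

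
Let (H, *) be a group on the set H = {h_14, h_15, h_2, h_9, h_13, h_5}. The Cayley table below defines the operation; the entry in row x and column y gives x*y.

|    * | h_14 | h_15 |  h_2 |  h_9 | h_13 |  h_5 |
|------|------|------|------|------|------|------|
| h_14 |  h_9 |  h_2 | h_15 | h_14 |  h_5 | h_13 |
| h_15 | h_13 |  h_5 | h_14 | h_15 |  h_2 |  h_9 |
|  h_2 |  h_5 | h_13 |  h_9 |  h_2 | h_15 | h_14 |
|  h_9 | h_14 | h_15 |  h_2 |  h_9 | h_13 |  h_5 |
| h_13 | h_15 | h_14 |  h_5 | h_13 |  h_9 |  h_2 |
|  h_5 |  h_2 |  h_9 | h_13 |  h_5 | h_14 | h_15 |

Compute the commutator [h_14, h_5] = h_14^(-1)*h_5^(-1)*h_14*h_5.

h_15

Identity is h_9; from the table h_14^(-1) = h_14 and h_5^(-1) = h_15.
h_14*h_15 = h_2
h_2*h_14 = h_5
h_5*h_5 = h_15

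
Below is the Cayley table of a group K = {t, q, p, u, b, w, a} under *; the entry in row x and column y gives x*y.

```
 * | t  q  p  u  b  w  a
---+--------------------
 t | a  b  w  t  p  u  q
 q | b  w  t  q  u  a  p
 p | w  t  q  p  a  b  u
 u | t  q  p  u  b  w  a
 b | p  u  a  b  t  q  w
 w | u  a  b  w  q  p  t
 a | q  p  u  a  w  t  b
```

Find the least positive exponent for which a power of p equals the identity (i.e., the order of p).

7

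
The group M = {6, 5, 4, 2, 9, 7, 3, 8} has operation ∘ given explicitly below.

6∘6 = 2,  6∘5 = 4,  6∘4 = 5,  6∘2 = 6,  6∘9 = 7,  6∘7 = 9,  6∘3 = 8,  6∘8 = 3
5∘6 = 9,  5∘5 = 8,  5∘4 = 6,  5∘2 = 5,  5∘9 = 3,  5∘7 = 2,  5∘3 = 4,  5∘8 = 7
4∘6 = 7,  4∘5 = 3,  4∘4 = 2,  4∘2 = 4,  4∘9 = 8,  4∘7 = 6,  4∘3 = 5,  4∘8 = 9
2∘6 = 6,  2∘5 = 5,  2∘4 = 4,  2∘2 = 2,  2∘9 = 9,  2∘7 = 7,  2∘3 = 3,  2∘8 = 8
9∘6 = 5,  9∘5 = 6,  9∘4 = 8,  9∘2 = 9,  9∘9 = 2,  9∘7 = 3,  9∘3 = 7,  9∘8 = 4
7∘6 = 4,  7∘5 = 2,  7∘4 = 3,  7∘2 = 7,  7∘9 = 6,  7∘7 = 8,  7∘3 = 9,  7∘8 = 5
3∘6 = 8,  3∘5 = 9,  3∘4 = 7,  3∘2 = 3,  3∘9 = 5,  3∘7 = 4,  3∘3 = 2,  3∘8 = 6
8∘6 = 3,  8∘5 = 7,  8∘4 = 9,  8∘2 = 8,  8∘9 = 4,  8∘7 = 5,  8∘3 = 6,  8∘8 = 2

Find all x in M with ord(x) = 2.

{3, 4, 6, 8, 9}

Identity is 2. Compute the order of each non-identity element by repeated multiplication:
  6: 6 → 2  (order 2)
  5: 5 → 8 → 7 → 2  (order 4)
  4: 4 → 2  (order 2)
  9: 9 → 2  (order 2)
  7: 7 → 8 → 5 → 2  (order 4)
  3: 3 → 2  (order 2)
  8: 8 → 2  (order 2)
Elements of order 2: {3, 4, 6, 8, 9}.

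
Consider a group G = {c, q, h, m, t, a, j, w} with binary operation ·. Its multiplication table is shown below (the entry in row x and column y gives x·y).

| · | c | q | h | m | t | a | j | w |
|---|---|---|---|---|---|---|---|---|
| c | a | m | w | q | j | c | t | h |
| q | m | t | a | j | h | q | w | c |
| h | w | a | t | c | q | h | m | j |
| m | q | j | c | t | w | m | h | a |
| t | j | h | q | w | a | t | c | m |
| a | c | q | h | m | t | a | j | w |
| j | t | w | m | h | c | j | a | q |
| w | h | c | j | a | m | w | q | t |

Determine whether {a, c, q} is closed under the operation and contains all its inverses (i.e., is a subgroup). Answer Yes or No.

No

q·q = t, which is not in {a, c, q}.
The subset is not closed under ·, so it is not a subgroup.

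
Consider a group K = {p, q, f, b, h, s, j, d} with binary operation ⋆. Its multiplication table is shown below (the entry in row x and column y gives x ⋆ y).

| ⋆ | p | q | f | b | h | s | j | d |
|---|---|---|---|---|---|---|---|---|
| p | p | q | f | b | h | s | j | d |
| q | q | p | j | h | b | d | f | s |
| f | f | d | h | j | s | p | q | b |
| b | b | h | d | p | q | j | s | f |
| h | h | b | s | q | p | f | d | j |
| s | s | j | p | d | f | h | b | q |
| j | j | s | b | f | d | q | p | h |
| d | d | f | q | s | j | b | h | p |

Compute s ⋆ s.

Read row s, column s: s ⋆ s = h.
(Structurally, K here is isomorphic to the dihedral group D_4.)

h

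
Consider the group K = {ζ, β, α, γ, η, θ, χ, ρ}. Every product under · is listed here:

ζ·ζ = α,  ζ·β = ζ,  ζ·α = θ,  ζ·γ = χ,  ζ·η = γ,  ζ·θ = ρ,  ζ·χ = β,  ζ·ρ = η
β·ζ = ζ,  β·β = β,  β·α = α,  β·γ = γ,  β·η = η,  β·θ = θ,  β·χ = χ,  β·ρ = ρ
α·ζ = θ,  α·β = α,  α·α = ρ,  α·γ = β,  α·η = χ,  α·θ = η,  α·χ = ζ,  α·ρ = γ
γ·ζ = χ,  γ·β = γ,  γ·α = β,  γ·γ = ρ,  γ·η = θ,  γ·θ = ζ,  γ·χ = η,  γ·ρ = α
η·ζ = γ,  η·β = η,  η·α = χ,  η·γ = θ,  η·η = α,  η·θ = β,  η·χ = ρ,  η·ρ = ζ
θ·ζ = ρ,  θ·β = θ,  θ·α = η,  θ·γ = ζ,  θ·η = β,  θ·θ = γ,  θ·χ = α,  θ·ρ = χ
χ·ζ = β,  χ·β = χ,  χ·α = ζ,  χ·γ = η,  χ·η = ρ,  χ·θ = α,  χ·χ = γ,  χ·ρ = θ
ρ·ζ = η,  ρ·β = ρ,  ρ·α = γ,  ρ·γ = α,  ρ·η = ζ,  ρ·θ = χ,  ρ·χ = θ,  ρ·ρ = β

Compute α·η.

χ

Read row α, column η: α·η = χ.
(Structurally, K here is isomorphic to the cyclic group Z_8.)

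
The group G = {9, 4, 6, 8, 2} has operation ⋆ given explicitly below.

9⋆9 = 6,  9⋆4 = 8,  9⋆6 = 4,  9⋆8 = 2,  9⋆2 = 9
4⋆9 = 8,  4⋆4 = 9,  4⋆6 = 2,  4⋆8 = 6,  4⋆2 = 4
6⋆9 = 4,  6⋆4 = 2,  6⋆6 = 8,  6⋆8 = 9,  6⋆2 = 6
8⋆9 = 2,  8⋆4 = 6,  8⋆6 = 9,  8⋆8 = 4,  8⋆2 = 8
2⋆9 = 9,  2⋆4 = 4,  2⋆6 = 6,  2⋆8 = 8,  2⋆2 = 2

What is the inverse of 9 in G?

First locate the identity: row 2 matches the header, so 2 is the identity.
Scan row 9 for 2: 9 ⋆ 8 = 2. Hence 9^(-1) = 8.

8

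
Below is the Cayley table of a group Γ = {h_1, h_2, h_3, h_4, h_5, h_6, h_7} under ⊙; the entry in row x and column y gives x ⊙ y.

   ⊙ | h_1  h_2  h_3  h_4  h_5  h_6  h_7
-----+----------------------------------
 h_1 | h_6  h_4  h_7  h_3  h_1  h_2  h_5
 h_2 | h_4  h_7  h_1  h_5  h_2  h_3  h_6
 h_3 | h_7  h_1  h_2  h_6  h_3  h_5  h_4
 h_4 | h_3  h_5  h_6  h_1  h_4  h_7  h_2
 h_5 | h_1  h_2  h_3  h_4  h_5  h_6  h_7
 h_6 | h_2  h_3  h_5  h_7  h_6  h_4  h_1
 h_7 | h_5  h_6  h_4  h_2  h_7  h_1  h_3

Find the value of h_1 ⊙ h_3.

h_7

Read row h_1, column h_3: h_1 ⊙ h_3 = h_7.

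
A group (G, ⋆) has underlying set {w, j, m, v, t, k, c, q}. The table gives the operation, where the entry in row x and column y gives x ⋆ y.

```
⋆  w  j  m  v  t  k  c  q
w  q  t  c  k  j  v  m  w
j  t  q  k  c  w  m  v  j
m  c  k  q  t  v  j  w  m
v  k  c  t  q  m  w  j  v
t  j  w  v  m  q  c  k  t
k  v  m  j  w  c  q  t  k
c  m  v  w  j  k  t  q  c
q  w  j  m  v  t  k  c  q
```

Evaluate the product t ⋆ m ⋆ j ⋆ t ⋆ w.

t ⋆ m = v
v ⋆ j = c
c ⋆ t = k
k ⋆ w = v
(Structurally, G here is isomorphic to the elementary abelian group (Z_2)^3.)

v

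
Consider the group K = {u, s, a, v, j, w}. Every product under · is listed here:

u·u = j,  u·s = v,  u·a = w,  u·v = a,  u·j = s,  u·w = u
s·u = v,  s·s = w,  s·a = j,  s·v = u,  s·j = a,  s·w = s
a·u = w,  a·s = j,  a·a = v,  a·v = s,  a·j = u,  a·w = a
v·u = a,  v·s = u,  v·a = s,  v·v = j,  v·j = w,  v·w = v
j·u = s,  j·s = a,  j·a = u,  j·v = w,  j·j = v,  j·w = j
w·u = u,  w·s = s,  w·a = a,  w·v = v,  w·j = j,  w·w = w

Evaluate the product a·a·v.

j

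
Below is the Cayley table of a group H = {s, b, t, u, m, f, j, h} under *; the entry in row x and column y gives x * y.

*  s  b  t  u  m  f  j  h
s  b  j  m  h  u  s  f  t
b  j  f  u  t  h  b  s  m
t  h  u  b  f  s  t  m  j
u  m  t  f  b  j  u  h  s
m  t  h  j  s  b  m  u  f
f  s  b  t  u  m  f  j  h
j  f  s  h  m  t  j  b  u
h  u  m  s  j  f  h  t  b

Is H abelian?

No

m * s = t but s * m = u.
Since m and s do not commute, H is not abelian.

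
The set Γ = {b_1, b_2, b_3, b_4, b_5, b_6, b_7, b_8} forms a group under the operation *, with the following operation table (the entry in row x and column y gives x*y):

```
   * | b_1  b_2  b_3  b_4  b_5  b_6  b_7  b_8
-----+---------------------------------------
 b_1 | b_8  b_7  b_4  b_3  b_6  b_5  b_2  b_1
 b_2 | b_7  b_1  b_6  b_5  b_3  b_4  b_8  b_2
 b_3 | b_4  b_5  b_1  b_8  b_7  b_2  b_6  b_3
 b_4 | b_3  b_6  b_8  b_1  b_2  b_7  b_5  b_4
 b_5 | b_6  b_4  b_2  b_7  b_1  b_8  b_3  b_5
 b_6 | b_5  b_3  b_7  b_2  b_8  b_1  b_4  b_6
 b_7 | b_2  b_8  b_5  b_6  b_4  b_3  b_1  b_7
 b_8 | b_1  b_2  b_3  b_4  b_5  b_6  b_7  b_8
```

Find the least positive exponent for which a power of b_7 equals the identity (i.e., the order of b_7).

4

The identity element is b_8 (its row matches the header).
b_7^1 = b_7
b_7^2 = b_7*b_7 = b_1
b_7^3 = b_1*b_7 = b_2
b_7^4 = b_2*b_7 = b_8
The first power of b_7 equal to the identity is b_7^4, so ord(b_7) = 4.
(Structurally, Γ here is isomorphic to the quaternion group Q_8.)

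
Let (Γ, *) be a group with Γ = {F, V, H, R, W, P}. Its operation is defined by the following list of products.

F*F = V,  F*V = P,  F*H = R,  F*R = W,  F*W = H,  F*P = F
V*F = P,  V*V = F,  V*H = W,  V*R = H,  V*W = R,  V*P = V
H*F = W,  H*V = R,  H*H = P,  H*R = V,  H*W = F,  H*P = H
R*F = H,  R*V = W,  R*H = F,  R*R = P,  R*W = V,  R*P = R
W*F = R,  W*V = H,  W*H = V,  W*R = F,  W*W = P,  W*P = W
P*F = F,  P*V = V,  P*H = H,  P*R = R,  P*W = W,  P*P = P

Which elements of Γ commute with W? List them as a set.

{P, W}

Compare row W with column W entry by entry.
F*W = H but W*F = R, so F does not.
Collecting the elements that commute with W: C(W) = {P, W}.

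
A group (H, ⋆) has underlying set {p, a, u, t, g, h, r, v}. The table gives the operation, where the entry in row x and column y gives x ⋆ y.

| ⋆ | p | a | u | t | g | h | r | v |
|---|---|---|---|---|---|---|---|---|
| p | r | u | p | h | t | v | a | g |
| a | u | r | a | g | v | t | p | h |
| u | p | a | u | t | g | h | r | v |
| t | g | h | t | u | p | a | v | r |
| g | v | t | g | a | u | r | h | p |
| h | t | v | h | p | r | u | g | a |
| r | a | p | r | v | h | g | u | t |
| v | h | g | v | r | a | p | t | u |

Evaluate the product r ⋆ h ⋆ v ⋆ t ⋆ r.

r ⋆ h = g
g ⋆ v = p
p ⋆ t = h
h ⋆ r = g

g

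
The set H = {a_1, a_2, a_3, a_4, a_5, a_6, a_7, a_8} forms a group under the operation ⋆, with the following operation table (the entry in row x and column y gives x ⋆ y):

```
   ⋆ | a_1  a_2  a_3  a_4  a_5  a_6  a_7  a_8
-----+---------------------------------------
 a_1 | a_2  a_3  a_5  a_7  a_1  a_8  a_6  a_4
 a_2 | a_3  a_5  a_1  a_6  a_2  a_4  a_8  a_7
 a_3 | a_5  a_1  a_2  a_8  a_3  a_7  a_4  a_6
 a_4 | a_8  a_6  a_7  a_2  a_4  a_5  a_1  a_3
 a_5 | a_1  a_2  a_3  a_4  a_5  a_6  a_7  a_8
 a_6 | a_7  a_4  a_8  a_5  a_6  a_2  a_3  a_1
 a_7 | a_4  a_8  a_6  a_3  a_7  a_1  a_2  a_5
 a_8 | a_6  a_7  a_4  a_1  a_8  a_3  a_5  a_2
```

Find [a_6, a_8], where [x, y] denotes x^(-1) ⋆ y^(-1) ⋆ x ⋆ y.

Identity is a_5; from the table a_6^(-1) = a_4 and a_8^(-1) = a_7.
a_4 ⋆ a_7 = a_1
a_1 ⋆ a_6 = a_8
a_8 ⋆ a_8 = a_2

a_2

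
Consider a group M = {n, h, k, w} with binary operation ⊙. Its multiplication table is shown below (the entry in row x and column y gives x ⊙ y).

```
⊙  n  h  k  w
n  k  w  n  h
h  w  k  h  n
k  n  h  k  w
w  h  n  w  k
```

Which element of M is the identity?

The identity e satisfies e ⊙ x = x for all x, so its row in the table reproduces the column headers.
Row k reads: n, h, k, w — exactly the header order. So k is the identity.

k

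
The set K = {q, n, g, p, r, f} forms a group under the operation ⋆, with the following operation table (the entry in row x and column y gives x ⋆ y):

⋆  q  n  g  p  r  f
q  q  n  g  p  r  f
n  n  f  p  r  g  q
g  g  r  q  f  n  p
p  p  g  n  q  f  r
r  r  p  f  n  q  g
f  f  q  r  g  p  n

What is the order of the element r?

The identity element is q (its row matches the header).
r^1 = r
r^2 = r ⋆ r = q
The first power of r equal to the identity is r^2, so ord(r) = 2.

2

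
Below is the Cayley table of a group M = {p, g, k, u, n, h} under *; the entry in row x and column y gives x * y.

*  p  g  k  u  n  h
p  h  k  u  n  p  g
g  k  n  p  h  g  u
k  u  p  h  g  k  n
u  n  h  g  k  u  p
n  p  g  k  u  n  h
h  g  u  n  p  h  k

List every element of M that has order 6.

Identity is n. Compute the order of each non-identity element by repeated multiplication:
  p: p → h → g → k → u → n  (order 6)
  g: g → n  (order 2)
  k: k → h → n  (order 3)
  u: u → k → g → h → p → n  (order 6)
  h: h → k → n  (order 3)
Elements of order 6: {p, u}.

{p, u}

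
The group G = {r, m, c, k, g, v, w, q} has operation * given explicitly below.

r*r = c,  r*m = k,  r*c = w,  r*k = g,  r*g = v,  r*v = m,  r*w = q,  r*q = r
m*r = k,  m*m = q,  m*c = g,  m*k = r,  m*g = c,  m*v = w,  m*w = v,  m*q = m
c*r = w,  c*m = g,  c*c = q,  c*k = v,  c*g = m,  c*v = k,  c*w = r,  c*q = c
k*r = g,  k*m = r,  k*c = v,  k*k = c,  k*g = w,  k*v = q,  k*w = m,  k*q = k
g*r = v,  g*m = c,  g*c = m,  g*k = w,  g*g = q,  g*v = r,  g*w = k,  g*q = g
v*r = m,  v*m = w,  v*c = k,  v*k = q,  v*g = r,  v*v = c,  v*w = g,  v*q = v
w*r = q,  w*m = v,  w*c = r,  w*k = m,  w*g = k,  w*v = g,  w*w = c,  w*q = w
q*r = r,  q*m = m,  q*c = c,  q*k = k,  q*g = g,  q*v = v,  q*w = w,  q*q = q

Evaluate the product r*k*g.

q

r*k = g
g*g = q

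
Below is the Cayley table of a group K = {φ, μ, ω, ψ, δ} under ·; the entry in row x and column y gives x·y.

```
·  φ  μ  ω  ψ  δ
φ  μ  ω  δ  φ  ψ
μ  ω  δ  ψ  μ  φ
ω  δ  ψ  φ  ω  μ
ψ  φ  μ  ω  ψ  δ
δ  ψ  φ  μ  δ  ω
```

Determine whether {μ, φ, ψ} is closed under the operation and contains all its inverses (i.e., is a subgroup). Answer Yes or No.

No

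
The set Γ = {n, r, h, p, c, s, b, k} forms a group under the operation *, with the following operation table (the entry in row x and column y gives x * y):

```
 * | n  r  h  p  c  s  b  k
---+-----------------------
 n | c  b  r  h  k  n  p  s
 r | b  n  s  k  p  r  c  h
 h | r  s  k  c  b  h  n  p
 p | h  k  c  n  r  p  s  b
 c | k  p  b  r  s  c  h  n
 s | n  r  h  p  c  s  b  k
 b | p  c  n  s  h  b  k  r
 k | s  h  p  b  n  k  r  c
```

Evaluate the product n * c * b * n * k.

n * c = k
k * b = r
r * n = b
b * k = r

r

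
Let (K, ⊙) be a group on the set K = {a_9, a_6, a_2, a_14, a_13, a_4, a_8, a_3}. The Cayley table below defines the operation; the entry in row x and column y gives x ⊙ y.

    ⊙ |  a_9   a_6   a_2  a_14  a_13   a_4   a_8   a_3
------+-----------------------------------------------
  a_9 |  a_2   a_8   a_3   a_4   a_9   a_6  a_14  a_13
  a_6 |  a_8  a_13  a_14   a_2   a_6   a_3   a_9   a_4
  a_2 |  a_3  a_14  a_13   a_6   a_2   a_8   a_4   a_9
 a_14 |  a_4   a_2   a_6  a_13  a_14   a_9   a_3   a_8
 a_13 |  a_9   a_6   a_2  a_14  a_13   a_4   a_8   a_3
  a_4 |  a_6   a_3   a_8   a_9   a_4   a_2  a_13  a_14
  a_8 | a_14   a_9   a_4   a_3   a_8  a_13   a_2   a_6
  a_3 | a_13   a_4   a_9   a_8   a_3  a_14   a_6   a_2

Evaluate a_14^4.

a_13

a_14^1 = a_14
a_14^2 = a_14 ⊙ a_14 = a_13
a_14^3 = a_13 ⊙ a_14 = a_14
a_14^4 = a_14 ⊙ a_14 = a_13
(Structurally, K here is isomorphic to Z_2 x Z_4.)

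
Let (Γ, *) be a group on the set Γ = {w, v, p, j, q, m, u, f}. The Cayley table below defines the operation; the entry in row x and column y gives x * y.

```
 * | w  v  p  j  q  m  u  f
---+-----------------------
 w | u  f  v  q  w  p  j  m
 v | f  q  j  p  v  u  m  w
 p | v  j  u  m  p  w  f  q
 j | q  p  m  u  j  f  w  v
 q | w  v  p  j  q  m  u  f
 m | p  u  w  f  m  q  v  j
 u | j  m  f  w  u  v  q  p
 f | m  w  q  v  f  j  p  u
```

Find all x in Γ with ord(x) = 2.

{m, u, v}

Identity is q. Compute the order of each non-identity element by repeated multiplication:
  w: w → u → j → q  (order 4)
  v: v → q  (order 2)
  p: p → u → f → q  (order 4)
  j: j → u → w → q  (order 4)
  m: m → q  (order 2)
  u: u → q  (order 2)
  f: f → u → p → q  (order 4)
Elements of order 2: {m, u, v}.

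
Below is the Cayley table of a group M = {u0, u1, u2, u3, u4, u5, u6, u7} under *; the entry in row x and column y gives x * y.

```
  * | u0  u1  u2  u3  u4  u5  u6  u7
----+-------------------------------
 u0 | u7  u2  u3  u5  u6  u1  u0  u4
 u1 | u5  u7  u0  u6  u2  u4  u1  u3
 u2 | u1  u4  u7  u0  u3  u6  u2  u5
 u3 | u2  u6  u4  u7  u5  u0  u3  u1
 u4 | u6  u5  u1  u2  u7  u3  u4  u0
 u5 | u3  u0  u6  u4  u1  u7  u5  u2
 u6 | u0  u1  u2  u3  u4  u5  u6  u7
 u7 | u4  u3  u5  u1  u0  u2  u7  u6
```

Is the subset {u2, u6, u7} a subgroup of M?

u7 * u2 = u5, which is not in {u2, u6, u7}.
The subset is not closed under *, so it is not a subgroup.

No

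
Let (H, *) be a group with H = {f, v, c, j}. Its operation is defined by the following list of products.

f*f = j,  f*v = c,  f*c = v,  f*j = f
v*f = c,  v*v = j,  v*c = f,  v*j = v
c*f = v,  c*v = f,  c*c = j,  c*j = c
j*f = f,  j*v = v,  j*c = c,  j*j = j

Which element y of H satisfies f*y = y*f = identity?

f

First locate the identity: row j matches the header, so j is the identity.
Scan row f for j: f*f = j. Hence f^(-1) = f.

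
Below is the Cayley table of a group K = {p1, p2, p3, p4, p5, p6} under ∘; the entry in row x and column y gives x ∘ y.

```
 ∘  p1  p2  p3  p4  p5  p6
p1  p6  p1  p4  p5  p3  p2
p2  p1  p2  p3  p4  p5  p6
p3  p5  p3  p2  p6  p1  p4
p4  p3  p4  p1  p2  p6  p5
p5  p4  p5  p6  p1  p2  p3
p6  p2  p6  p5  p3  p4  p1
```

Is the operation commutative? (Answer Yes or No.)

p1 ∘ p4 = p5 but p4 ∘ p1 = p3.
Since p1 and p4 do not commute, K is not abelian.

No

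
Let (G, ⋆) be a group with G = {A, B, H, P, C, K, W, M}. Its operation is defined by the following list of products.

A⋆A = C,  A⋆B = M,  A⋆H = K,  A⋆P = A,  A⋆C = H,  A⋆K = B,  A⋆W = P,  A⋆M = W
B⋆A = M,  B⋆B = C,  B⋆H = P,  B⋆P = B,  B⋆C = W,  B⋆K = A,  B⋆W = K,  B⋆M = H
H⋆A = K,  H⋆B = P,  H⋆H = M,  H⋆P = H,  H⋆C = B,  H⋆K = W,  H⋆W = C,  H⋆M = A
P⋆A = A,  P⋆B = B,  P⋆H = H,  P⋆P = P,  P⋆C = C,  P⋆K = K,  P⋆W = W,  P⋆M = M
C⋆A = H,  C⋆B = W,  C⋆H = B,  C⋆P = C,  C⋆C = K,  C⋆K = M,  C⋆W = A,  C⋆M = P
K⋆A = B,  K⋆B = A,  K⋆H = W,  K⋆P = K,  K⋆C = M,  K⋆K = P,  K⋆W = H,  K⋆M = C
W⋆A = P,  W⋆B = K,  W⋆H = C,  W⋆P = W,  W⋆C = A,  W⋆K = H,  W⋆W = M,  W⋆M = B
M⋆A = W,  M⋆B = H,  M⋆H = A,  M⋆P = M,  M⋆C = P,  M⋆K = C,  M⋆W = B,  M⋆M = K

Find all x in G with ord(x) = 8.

{A, B, H, W}

Identity is P. Compute the order of each non-identity element by repeated multiplication:
  A: A → C → H → K → B → M → W → P  (order 8)
  B: B → C → W → K → A → M → H → P  (order 8)
  H: H → M → A → K → W → C → B → P  (order 8)
  C: C → K → M → P  (order 4)
  K: K → P  (order 2)
  W: W → M → B → K → H → C → A → P  (order 8)
  M: M → K → C → P  (order 4)
Elements of order 8: {A, B, H, W}.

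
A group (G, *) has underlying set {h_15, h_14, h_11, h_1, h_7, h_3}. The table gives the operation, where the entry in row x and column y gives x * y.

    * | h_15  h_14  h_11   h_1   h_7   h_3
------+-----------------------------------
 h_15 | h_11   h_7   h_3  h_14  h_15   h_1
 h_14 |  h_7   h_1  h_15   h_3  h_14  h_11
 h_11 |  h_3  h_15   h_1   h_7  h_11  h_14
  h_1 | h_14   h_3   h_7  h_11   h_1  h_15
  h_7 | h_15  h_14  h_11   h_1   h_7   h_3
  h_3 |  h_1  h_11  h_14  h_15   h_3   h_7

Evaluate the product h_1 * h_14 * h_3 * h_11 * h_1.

h_7

h_1 * h_14 = h_3
h_3 * h_3 = h_7
h_7 * h_11 = h_11
h_11 * h_1 = h_7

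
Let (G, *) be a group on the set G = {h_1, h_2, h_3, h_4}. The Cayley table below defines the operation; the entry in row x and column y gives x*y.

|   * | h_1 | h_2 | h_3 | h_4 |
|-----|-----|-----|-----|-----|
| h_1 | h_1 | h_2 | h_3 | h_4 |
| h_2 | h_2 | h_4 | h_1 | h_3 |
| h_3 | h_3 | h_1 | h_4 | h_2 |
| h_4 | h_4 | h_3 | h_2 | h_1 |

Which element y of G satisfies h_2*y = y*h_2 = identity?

First locate the identity: row h_1 matches the header, so h_1 is the identity.
Scan row h_2 for h_1: h_2*h_3 = h_1. Hence h_2^(-1) = h_3.

h_3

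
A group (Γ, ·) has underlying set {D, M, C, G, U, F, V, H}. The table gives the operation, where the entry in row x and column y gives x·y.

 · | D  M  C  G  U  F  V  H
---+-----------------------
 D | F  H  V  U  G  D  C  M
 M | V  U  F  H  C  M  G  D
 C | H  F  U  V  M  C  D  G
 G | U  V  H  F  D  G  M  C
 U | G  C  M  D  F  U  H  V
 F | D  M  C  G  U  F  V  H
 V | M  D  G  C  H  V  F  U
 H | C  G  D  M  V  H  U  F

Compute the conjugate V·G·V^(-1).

D

The identity is F. In row V, the entry F sits in column V, so V^(-1) = V.
V·G = C
C·V = D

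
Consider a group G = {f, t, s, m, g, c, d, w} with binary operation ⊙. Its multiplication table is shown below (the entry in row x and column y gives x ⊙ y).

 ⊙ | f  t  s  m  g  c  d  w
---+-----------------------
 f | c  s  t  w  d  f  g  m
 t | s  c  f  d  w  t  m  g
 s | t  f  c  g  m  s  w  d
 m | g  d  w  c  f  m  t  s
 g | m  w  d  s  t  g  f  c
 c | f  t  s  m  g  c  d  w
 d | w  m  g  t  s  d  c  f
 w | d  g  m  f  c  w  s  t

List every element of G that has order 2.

Identity is c. Compute the order of each non-identity element by repeated multiplication:
  f: f → c  (order 2)
  t: t → c  (order 2)
  s: s → c  (order 2)
  m: m → c  (order 2)
  g: g → t → w → c  (order 4)
  d: d → c  (order 2)
  w: w → t → g → c  (order 4)
Elements of order 2: {d, f, m, s, t}.
(Structurally, G here is isomorphic to the dihedral group D_4.)

{d, f, m, s, t}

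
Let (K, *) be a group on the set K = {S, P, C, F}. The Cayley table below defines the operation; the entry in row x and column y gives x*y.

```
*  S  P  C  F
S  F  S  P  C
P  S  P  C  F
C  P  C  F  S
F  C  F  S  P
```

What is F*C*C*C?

F*C = S
S*C = P
P*C = C

C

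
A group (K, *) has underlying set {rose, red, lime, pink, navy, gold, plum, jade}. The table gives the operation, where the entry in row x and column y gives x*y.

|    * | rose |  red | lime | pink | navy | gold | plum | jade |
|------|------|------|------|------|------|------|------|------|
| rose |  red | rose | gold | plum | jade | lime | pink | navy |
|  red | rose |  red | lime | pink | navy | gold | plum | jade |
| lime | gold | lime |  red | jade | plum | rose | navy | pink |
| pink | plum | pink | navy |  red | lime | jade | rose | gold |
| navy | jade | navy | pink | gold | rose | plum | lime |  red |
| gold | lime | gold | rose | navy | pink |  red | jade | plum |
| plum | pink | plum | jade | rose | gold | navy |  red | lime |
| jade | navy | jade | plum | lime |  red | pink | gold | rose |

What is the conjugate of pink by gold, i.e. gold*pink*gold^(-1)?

plum

The identity is red. In row gold, the entry red sits in column gold, so gold^(-1) = gold.
gold*pink = navy
navy*gold = plum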